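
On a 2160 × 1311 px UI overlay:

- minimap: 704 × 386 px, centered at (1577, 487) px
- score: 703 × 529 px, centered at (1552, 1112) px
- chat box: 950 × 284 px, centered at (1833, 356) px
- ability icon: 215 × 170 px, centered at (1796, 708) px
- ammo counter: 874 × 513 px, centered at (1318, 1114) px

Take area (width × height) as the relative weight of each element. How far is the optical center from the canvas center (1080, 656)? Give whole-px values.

Taking area as weight: minimap 704·386 = 271744, score 703·529 = 371887, chat box 950·284 = 269800, ability icon 215·170 = 36550, ammo counter 874·513 = 448362. Sum 1398343.
Σw·x = 271744·1577 + 371887·1552 + 269800·1833 + 36550·1796 + 448362·1318 = 2156837228, so x̄ = 2156837228/1398343 ≈ 1542.42.
Σw·y = 271744·487 + 371887·1112 + 269800·356 + 36550·708 + 448362·1114 = 1167279140, so ȳ = 1167279140/1398343 ≈ 834.76.
Relative to (1080, 656): Δ = (462.42, 178.76); |Δ| = √(462.42² + 178.76²) ≈ 495.77.

≈ 496 px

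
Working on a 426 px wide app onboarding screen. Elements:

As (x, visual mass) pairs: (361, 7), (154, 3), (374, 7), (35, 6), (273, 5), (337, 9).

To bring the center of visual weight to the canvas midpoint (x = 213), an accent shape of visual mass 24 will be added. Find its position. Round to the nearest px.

x ≈ 116

After adding the accent shape, total weight = 7 + 3 + 7 + 6 + 5 + 9 + 24 = 61.
x: target moment 61×213 = 12993; current 7·361 + 3·154 + 7·374 + 6·35 + 5·273 + 9·337 = 10215; the accent shape supplies 2778, so x = 2778/24 ≈ 115.75.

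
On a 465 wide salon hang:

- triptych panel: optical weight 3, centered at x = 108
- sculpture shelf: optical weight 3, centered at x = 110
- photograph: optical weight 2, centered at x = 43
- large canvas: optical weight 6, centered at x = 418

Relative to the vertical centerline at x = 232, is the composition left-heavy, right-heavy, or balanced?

Σw = 3 + 3 + 2 + 6 = 14.
x-moment: 3·108 + 3·110 + 2·43 + 6·418 = 3248; centroid 3248/14 ≈ 232.00.
232.00 = 232 exactly: balanced.

balanced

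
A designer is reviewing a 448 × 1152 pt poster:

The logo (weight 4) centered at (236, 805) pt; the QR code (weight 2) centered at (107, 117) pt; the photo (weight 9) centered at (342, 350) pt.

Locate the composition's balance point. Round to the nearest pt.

Σw = 4 + 2 + 9 = 15.
Σw·x = 4·236 + 2·107 + 9·342 = 4236, so x̄ = 4236/15 ≈ 282.40.
Σw·y = 4·805 + 2·117 + 9·350 = 6604, so ȳ = 6604/15 ≈ 440.27.

(282, 440)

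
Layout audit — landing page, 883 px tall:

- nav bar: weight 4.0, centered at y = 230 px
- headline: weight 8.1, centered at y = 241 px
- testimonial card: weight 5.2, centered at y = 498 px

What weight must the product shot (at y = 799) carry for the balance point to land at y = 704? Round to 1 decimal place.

Fixed elements: Σw = 4.0 + 8.1 + 5.2 = 17.3, Σw·y = 4.0·230 + 8.1·241 + 5.2·498 = 5461.7.
For the centroid to hit 704: (5461.7 + w·799) / (17.3 + w) = 704.
Rearranging, w·(799 − 704) = 704·17.3 − 5461.7 = 6717.5, so w ≈ 6717.5/95 = 70.71.

w ≈ 70.7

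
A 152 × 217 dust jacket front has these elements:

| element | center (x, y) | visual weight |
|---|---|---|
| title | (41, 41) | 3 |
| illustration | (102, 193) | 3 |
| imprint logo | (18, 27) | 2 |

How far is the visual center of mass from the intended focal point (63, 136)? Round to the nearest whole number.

Σw = 3 + 3 + 2 = 8.
x-moment: 3·41 + 3·102 + 2·18 = 465; centroid 465/8 ≈ 58.12.
y-moment: 3·41 + 3·193 + 2·27 = 756; centroid 756/8 ≈ 94.50.
Offset from (63, 136): Δx ≈ -4.88, Δy ≈ -41.50; distance = √(Δx² + Δy²) ≈ 41.79.

≈ 42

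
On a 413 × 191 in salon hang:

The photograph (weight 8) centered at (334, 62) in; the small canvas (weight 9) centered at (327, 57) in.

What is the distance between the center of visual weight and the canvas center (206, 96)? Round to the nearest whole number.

Total weight = 8 + 9 = 17.
x: (8·334 + 9·327) / 17 = 5615 / 17 ≈ 330.29
y: (8·62 + 9·57) / 17 = 1009 / 17 ≈ 59.35
From (206, 96): dx = 124.29, dy = -36.65, so the distance is √(dx²+dy²) ≈ 129.58.

≈ 130 in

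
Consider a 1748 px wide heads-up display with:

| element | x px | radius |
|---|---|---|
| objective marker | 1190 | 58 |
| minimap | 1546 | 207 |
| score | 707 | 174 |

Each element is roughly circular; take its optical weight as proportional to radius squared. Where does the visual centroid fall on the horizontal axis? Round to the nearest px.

Weights ∝ r²: objective marker 58² = 3364, minimap 207² = 42849, score 174² = 30276; Σw = 76489.
Σw·x = 3364·1190 + 42849·1546 + 30276·707 = 91652846, so x̄ = 91652846/76489 ≈ 1198.25.

x ≈ 1198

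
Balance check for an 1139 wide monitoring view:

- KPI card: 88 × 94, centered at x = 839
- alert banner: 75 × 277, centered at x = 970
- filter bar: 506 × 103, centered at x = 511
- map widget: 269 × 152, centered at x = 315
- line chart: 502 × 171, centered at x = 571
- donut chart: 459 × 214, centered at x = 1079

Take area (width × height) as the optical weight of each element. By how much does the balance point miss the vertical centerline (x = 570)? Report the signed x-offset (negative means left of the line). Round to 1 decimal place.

≈ 153.9

Taking area as weight: KPI card 88·94 = 8272, alert banner 75·277 = 20775, filter bar 506·103 = 52118, map widget 269·152 = 40888, line chart 502·171 = 85842, donut chart 459·214 = 98226. Sum 306121.
Σw·x = 221605612; x̄ = 221605612/306121 ≈ 723.92.
Offset from x = 570: 723.92 − 570 ≈ 153.92.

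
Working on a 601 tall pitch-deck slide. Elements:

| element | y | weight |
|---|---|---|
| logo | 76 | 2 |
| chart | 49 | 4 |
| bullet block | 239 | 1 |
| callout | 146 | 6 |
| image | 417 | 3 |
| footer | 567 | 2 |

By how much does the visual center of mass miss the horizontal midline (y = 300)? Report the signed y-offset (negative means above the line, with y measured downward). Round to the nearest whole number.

≈ -86

Σw = 2 + 4 + 1 + 6 + 3 + 2 = 18.
y: moment 3848 / weight 18 ≈ 213.78
Difference: 213.78 − 300 ≈ -86.22.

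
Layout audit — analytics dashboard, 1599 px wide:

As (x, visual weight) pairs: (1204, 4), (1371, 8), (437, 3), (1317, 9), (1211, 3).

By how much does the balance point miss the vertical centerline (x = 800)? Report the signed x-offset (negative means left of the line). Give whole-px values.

Σw = 4 + 8 + 3 + 9 + 3 = 27.
x-moment: 4·1204 + 8·1371 + 3·437 + 9·1317 + 3·1211 = 32581; centroid 32581/27 ≈ 1206.70.
Offset from x = 800: 1206.70 − 800 ≈ 406.70.

≈ 407 px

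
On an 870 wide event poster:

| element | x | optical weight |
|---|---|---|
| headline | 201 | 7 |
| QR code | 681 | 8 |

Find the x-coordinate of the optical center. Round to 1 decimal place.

x ≈ 457.0

Weights sum to 7 + 8 = 15.
x: (7·201 + 8·681) / 15 = 6855 / 15 ≈ 457.00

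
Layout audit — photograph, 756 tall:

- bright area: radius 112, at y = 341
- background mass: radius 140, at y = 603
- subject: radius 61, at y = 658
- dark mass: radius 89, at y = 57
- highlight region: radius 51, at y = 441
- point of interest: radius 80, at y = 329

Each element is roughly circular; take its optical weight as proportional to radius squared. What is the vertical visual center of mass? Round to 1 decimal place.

Weights ∝ r²: bright area 112² = 12544, background mass 140² = 19600, subject 61² = 3721, dark mass 89² = 7921, highlight region 51² = 2601, point of interest 80² = 6400; Σw = 52787.
y: moment 22248860 / weight 52787 ≈ 421.48

y ≈ 421.5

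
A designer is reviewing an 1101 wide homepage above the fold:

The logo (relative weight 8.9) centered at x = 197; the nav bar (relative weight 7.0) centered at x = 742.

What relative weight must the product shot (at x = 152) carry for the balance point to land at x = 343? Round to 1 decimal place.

w ≈ 7.8

Known weights sum to 8.9 + 7.0 = 15.9; their moment is 8.9·197 + 7.0·742 = 6947.3.
For the centroid to hit 343: (6947.3 + w·152) / (15.9 + w) = 343.
Solving: w = (343·15.9 − 6947.3) / (152 − 343) = -1493.6 / -191 ≈ 7.82.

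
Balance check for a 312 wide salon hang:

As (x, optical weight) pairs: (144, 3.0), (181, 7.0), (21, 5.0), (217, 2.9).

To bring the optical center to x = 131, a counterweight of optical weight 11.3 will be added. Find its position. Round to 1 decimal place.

New total weight: (3.0 + 7.0 + 5.0 + 2.9) + 11.3 = 29.2.
Along x: (2433.3 + 11.3·x) / 29.2 = 131 (existing moment 3.0·144 + 7.0·181 + 5.0·21 + 2.9·217 = 2433.3) ⇒ x = (3825.2 − 2433.3) / 11.3 ≈ 123.18.

x ≈ 123.2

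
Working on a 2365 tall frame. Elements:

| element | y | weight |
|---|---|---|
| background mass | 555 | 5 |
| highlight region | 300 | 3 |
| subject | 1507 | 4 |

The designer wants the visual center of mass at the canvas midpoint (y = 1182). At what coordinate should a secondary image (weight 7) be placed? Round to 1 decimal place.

New total weight: (5 + 3 + 4) + 7 = 19.
y: need Σw·y = 19·1182 = 22458. Existing = 5·555 + 3·300 + 4·1507 = 9703. Remainder 12755 / 7 ≈ 1822.14.

y ≈ 1822.1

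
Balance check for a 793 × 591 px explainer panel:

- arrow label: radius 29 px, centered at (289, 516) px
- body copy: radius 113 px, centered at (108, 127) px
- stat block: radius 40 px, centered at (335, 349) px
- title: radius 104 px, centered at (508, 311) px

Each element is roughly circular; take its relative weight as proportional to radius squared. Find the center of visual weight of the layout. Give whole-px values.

r² weights: arrow label 29² = 841, body copy 113² = 12769, stat block 40² = 1600, title 104² = 10816. Total = 26026.
x: (841·289 + 12769·108 + 1600·335 + 10816·508) / 26026 = 7652629 / 26026 ≈ 294.04
y: (841·516 + 12769·127 + 1600·349 + 10816·311) / 26026 = 5977795 / 26026 ≈ 229.69

(294, 230)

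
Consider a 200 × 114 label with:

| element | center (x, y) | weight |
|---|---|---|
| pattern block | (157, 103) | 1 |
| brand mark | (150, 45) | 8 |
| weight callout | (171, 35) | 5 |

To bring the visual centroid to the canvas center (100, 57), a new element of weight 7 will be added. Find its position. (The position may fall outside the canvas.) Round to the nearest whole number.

After adding the new element, total weight = 1 + 8 + 5 + 7 = 21.
x: target moment 21×100 = 2100; current 1·157 + 8·150 + 5·171 = 2212; the new element supplies -112, so x = -112/7 ≈ -16.00.
y: target moment 21×57 = 1197; current 1·103 + 8·45 + 5·35 = 638; the new element supplies 559, so y = 559/7 ≈ 79.86.

(-16, 80)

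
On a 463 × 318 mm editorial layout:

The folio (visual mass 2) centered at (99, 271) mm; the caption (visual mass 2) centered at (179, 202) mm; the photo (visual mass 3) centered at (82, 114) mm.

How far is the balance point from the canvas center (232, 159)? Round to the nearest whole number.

Σw = 2 + 2 + 3 = 7.
Σw·x = 2·99 + 2·179 + 3·82 = 802, so x̄ = 802/7 ≈ 114.57.
Σw·y = 2·271 + 2·202 + 3·114 = 1288, so ȳ = 1288/7 ≈ 184.00.
Relative to (232, 159): Δ = (-117.43, 25.00); |Δ| = √(-117.43² + 25.00²) ≈ 120.06.

≈ 120 mm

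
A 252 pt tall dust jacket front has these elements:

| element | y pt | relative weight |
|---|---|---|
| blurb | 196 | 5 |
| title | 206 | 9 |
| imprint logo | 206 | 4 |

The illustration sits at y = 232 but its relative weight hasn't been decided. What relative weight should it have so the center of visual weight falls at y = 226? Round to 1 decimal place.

Existing Σw = 18 (5 + 9 + 4); existing moment 5·196 + 9·206 + 4·206 = 3658.
For the centroid to hit 226: (3658 + w·232) / (18 + w) = 226.
Rearranging, w·(232 − 226) = 226·18 − 3658 = 410, so w ≈ 410/6 = 68.33.

w ≈ 68.3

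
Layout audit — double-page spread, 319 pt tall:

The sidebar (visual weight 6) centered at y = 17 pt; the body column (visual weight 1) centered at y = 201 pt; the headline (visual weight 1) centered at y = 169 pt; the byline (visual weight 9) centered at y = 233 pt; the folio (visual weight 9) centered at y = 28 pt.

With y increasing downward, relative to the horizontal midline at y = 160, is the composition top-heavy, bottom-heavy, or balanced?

top-heavy

Σw = 6 + 1 + 1 + 9 + 9 = 26.
y: (6·17 + 1·201 + 1·169 + 9·233 + 9·28) / 26 = 2821 / 26 ≈ 108.50
108.5 vs midline 160 → top-heavy.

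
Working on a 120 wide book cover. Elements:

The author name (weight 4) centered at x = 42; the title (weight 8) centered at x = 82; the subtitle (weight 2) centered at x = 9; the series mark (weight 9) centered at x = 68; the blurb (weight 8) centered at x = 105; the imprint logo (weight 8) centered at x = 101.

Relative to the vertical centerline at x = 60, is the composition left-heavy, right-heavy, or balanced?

right-heavy

Σw = 4 + 8 + 2 + 9 + 8 + 8 = 39.
Σw·x = 4·42 + 8·82 + 2·9 + 9·68 + 8·105 + 8·101 = 3102, so x̄ = 3102/39 ≈ 79.54.
79.5 lies right of the midline 60, so the layout is right-heavy.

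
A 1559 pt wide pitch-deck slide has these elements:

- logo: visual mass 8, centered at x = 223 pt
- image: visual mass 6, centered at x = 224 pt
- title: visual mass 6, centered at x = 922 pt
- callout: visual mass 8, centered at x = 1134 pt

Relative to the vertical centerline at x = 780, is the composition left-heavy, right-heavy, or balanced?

Total weight = 8 + 6 + 6 + 8 = 28.
Σw·x = 8·223 + 6·224 + 6·922 + 8·1134 = 17732, so x̄ = 17732/28 ≈ 633.29.
633.3 lies left of the midline 780, so the layout is left-heavy.

left-heavy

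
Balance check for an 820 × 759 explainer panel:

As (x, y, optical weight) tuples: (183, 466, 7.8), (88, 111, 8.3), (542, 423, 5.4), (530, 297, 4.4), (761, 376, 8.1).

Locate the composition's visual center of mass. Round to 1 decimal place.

(399.4, 329.2)

Total weight = 7.8 + 8.3 + 5.4 + 4.4 + 8.1 = 34.0.
x-moment: 7.8·183 + 8.3·88 + 5.4·542 + 4.4·530 + 8.1·761 = 13580.7; centroid 13580.7/34.0 ≈ 399.43.
y-moment: 7.8·466 + 8.3·111 + 5.4·423 + 4.4·297 + 8.1·376 = 11192.7; centroid 11192.7/34.0 ≈ 329.20.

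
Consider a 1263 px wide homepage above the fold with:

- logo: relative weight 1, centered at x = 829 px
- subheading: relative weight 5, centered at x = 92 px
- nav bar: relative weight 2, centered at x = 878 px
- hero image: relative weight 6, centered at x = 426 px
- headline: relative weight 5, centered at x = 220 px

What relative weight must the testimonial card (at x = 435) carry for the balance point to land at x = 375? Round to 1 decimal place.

w ≈ 7.1

Known weights sum to 1 + 5 + 2 + 6 + 5 = 19; their moment is 1·829 + 5·92 + 2·878 + 6·426 + 5·220 = 6701.
For the centroid to hit 375: (6701 + w·435) / (19 + w) = 375.
Solving: w = (375·19 − 6701) / (435 − 375) = 424 / 60 ≈ 7.07.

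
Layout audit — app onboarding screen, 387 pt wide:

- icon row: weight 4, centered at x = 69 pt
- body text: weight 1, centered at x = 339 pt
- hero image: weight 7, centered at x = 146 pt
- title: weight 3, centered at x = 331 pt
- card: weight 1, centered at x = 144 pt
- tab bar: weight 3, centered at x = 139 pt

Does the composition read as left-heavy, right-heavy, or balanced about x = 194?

left-heavy

Weights sum to 4 + 1 + 7 + 3 + 1 + 3 = 19.
x: moment 3191 / weight 19 ≈ 167.95
Since 167.9 is left of 194, the composition reads left-heavy.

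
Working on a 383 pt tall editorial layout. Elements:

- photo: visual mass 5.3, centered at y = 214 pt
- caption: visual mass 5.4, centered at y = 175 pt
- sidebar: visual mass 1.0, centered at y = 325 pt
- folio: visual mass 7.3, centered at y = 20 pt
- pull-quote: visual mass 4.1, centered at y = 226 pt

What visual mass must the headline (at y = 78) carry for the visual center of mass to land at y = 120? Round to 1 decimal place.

Fixed elements: Σw = 5.3 + 5.4 + 1.0 + 7.3 + 4.1 = 23.1, Σw·y = 5.3·214 + 5.4·175 + 1.0·325 + 7.3·20 + 4.1·226 = 3476.8.
For the centroid to hit 120: (3476.8 + w·78) / (23.1 + w) = 120.
So w = (120·23.1 − 3476.8)/(78 − 120) = -704.8/-42 ≈ 16.78.

w ≈ 16.8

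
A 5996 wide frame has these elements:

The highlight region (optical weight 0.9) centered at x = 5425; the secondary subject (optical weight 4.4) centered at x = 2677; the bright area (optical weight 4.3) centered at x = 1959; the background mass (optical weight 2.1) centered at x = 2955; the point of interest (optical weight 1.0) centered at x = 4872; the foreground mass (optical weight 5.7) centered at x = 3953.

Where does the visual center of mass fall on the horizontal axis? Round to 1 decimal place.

Σw = 0.9 + 4.4 + 4.3 + 2.1 + 1.0 + 5.7 = 18.4.
Σw·x = 0.9·5425 + 4.4·2677 + 4.3·1959 + 2.1·2955 + 1.0·4872 + 5.7·3953 = 58694.6, so x̄ = 58694.6/18.4 ≈ 3189.92.

x ≈ 3189.9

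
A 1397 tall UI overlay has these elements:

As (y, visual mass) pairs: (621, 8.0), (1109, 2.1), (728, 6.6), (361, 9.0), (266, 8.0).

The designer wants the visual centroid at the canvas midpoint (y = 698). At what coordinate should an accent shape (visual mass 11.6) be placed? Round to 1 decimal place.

After adding the accent shape, total weight = 8.0 + 2.1 + 6.6 + 9.0 + 8.0 + 11.6 = 45.3.
y: target moment 45.3×698 = 31619.4; current 8.0·621 + 2.1·1109 + 6.6·728 + 9.0·361 + 8.0·266 = 17478.7; the accent shape supplies 14140.7, so y = 14140.7/11.6 ≈ 1219.03.

y ≈ 1219.0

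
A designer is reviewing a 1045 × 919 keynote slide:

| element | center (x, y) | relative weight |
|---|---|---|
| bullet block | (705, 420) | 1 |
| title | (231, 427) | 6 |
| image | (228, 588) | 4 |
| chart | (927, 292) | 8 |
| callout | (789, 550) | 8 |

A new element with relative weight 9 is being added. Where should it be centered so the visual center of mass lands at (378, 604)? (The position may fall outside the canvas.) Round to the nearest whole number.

New total weight: (1 + 6 + 4 + 8 + 8) + 9 = 36.
Along x: (16731 + 9·x) / 36 = 378 (existing moment 1·705 + 6·231 + 4·228 + 8·927 + 8·789 = 16731) ⇒ x = (13608 − 16731) / 9 ≈ -347.00.
Along y: (12070 + 9·y) / 36 = 604 (existing moment 1·420 + 6·427 + 4·588 + 8·292 + 8·550 = 12070) ⇒ y = (21744 − 12070) / 9 ≈ 1074.89.

(-347, 1075)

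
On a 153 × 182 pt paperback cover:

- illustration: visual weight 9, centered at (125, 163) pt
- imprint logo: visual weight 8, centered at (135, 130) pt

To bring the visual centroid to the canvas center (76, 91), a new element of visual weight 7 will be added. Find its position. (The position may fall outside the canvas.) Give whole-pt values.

(-54, -46)

With the new element, Σw becomes 9 + 8 + 7 = 24.
x: target moment 24×76 = 1824; current 9·125 + 8·135 = 2205; the new element supplies -381, so x = -381/7 ≈ -54.43.
y: target moment 24×91 = 2184; current 9·163 + 8·130 = 2507; the new element supplies -323, so y = -323/7 ≈ -46.14.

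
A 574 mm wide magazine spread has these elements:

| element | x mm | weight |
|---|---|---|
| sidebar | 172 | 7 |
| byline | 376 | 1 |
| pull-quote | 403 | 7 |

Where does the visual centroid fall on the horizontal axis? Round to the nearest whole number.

Total weight = 7 + 1 + 7 = 15.
x: (7·172 + 1·376 + 7·403) / 15 = 4401 / 15 ≈ 293.40

x ≈ 293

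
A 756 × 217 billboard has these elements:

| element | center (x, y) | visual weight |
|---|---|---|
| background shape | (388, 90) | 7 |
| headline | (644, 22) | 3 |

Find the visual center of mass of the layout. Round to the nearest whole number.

Weights sum to 7 + 3 = 10.
x-moment: 7·388 + 3·644 = 4648; centroid 4648/10 ≈ 464.80.
y-moment: 7·90 + 3·22 = 696; centroid 696/10 ≈ 69.60.

(465, 70)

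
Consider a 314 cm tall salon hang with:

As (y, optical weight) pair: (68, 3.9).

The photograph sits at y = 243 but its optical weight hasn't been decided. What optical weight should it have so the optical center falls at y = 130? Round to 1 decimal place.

w ≈ 2.1

Known: weight 3.9 with moment 3.9·68 = 265.2.
Balance at y = 130 requires (265.2 + w·243) / (3.9 + w) = 130.
Solving: w = (130·3.9 − 265.2) / (243 − 130) = 241.8 / 113 ≈ 2.14.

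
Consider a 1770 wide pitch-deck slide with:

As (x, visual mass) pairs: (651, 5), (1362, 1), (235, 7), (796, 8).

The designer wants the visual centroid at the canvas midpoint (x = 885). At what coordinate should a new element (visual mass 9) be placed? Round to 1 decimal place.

x ≈ 1546.7

New total weight: (5 + 1 + 7 + 8) + 9 = 30.
x: target moment 30×885 = 26550; current 5·651 + 1·1362 + 7·235 + 8·796 = 12630; the new element supplies 13920, so x = 13920/9 ≈ 1546.67.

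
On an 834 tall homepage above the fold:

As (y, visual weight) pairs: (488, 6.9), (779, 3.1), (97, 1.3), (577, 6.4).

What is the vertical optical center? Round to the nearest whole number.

y ≈ 542

Weights sum to 6.9 + 3.1 + 1.3 + 6.4 = 17.7.
y: (6.9·488 + 3.1·779 + 1.3·97 + 6.4·577) / 17.7 = 9601.0 / 17.7 ≈ 542.43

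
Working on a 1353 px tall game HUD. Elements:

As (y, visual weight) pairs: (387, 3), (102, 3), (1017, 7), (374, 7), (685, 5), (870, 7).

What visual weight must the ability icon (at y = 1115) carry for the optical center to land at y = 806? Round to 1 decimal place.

Fixed elements: Σw = 3 + 3 + 7 + 7 + 5 + 7 = 32, Σw·y = 3·387 + 3·102 + 7·1017 + 7·374 + 5·685 + 7·870 = 20719.
Set Σw·y/Σw = 806: (20719 + 1115w) = 806·(32 + w).
Solving: w = (806·32 − 20719) / (1115 − 806) = 5073 / 309 ≈ 16.42.

w ≈ 16.4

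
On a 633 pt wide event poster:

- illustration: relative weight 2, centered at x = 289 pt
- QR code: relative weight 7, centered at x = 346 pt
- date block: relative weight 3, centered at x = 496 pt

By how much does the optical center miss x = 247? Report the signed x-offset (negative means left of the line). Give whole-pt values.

≈ 127 pt

Σw = 2 + 7 + 3 = 12.
x-moment: 2·289 + 7·346 + 3·496 = 4488; centroid 4488/12 ≈ 374.00.
Difference: 374.00 − 247 ≈ 127.00.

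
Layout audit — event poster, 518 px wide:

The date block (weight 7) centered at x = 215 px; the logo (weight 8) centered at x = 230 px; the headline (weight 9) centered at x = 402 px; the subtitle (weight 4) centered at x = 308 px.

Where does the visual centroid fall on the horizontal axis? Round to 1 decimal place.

x ≈ 292.7

Weights sum to 7 + 8 + 9 + 4 = 28.
Σw·x = 7·215 + 8·230 + 9·402 + 4·308 = 8195, so x̄ = 8195/28 ≈ 292.68.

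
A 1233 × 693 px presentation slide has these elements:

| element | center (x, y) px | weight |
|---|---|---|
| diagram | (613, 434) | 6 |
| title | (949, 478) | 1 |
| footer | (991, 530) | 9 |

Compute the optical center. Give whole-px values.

(847, 491)

Weights sum to 6 + 1 + 9 = 16.
Σw·x = 6·613 + 1·949 + 9·991 = 13546, so x̄ = 13546/16 ≈ 846.62.
Σw·y = 6·434 + 1·478 + 9·530 = 7852, so ȳ = 7852/16 ≈ 490.75.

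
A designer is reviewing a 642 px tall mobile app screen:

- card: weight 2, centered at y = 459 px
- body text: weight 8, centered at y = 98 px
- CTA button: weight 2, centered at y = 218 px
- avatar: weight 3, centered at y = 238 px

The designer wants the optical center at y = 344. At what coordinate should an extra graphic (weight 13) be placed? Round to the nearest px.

y ≈ 522

After adding the extra graphic, total weight = 2 + 8 + 2 + 3 + 13 = 28.
Along y: (2852 + 13·y) / 28 = 344 (existing moment 2·459 + 8·98 + 2·218 + 3·238 = 2852) ⇒ y = (9632 − 2852) / 13 ≈ 521.54.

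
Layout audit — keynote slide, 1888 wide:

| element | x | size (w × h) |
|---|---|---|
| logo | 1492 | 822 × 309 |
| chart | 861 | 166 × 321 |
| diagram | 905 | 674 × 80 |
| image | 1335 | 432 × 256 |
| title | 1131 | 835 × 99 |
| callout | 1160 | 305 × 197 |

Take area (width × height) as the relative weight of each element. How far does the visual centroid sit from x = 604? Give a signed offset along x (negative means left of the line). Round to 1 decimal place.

≈ 672.5

Taking area as weight: logo 822·309 = 253998, chart 166·321 = 53286, diagram 674·80 = 53920, image 432·256 = 110592, title 835·99 = 82665, callout 305·197 = 60085. Sum 614546.
x: (253998·1492 + 53286·861 + 53920·905 + 110592·1335 + 82665·1131 + 60085·1160) / 614546 = 784474897 / 614546 ≈ 1276.51
Offset from x = 604: 1276.51 − 604 ≈ 672.51.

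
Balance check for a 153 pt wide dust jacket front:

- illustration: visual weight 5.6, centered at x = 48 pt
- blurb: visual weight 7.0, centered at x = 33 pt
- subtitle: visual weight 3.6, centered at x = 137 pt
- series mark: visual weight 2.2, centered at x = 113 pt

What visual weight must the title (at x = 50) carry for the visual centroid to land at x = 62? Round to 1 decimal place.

Known weights sum to 5.6 + 7.0 + 3.6 + 2.2 = 18.4; their moment is 5.6·48 + 7.0·33 + 3.6·137 + 2.2·113 = 1241.6.
Set Σw·x/Σw = 62: (1241.6 + 50w) = 62·(18.4 + w).
So w = (62·18.4 − 1241.6)/(50 − 62) = -100.8/-12 ≈ 8.40.

w ≈ 8.4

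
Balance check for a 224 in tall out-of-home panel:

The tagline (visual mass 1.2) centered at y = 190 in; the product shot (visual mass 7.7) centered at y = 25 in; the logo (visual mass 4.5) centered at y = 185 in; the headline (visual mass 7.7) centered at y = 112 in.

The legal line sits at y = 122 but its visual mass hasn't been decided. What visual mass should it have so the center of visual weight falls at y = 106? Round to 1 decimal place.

w ≈ 7.6

Existing Σw = 21.1 (1.2 + 7.7 + 4.5 + 7.7); existing moment 1.2·190 + 7.7·25 + 4.5·185 + 7.7·112 = 2115.4.
For the centroid to hit 106: (2115.4 + w·122) / (21.1 + w) = 106.
So w = (106·21.1 − 2115.4)/(122 − 106) = 121.2/16 ≈ 7.58.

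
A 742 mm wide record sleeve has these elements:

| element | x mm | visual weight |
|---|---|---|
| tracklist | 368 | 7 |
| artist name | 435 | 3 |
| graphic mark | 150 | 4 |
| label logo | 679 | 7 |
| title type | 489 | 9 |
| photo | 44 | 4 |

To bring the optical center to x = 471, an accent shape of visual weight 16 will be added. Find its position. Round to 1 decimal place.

x ≈ 608.7

After adding the accent shape, total weight = 7 + 3 + 4 + 7 + 9 + 4 + 16 = 50.
x: target moment 50×471 = 23550; current 7·368 + 3·435 + 4·150 + 7·679 + 9·489 + 4·44 = 13811; the accent shape supplies 9739, so x = 9739/16 ≈ 608.69.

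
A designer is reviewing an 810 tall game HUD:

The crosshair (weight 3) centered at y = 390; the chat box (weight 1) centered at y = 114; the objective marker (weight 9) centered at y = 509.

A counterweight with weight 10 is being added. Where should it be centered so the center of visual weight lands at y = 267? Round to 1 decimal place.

New total weight: (3 + 1 + 9) + 10 = 23.
y: target moment 23×267 = 6141; current 3·390 + 1·114 + 9·509 = 5865; the counterweight supplies 276, so y = 276/10 ≈ 27.60.

y ≈ 27.6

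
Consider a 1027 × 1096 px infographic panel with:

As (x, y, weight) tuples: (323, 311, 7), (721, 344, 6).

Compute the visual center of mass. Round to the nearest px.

Weights sum to 7 + 6 = 13.
Σw·x = 7·323 + 6·721 = 6587, so x̄ = 6587/13 ≈ 506.69.
Σw·y = 7·311 + 6·344 = 4241, so ȳ = 4241/13 ≈ 326.23.

(507, 326)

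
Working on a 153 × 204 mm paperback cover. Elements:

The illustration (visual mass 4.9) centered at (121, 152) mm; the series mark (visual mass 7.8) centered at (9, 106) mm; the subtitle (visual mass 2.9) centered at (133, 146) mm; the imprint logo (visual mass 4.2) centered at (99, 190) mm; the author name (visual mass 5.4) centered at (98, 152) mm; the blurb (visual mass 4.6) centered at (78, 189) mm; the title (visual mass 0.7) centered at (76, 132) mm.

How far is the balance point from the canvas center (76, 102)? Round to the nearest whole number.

≈ 48 mm

Weights sum to 4.9 + 7.8 + 2.9 + 4.2 + 5.4 + 4.6 + 0.7 = 30.5.
Σw·x = 2405.8; x̄ = 2405.8/30.5 ≈ 78.88.
y: moment 4575.6 / weight 30.5 ≈ 150.02
Relative to (76, 102): Δ = (2.88, 48.02); |Δ| = √(2.88² + 48.02²) ≈ 48.11.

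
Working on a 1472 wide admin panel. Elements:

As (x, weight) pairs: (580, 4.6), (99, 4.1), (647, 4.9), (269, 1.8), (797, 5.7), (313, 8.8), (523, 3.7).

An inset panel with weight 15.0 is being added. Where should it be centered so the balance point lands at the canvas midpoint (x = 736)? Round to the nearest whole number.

With the inset panel, Σw becomes 4.6 + 4.1 + 4.9 + 1.8 + 5.7 + 8.8 + 3.7 + 15.0 = 48.6.
Along x: (15960.8 + 15.0·x) / 48.6 = 736 (existing moment 4.6·580 + 4.1·99 + 4.9·647 + 1.8·269 + 5.7·797 + 8.8·313 + 3.7·523 = 15960.8) ⇒ x = (35769.6 − 15960.8) / 15.0 ≈ 1320.59.

x ≈ 1321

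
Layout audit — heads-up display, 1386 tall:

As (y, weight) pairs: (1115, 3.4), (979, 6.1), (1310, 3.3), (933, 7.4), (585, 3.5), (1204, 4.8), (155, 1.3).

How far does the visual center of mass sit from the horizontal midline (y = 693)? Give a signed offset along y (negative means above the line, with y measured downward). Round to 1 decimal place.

≈ 280.8

Σw = 3.4 + 6.1 + 3.3 + 7.4 + 3.5 + 4.8 + 1.3 = 29.8.
Σw·y = 29018.3; ȳ = 29018.3/29.8 ≈ 973.77.
Offset from y = 693: 973.77 − 693 ≈ 280.77.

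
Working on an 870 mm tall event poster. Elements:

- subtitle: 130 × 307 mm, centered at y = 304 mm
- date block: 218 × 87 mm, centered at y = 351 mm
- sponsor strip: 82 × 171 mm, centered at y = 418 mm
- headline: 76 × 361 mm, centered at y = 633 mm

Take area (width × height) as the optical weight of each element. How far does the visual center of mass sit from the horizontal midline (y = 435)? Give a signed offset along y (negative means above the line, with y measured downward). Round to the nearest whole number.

Areas: subtitle 130·307 = 39910, date block 218·87 = 18966, sponsor strip 82·171 = 14022, headline 76·361 = 27436. Total weight = 100334.
y: (39910·304 + 18966·351 + 14022·418 + 27436·633) / 100334 = 42017890 / 100334 ≈ 418.78
Offset from y = 435: 418.78 − 435 ≈ -16.22.

≈ -16 mm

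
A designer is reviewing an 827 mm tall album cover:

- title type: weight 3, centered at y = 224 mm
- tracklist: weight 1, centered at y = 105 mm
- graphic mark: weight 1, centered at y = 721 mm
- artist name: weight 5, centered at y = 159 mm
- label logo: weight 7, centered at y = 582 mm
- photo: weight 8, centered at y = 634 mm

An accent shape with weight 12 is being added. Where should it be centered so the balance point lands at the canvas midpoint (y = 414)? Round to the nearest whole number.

New total weight: (3 + 1 + 1 + 5 + 7 + 8) + 12 = 37.
Along y: (11439 + 12·y) / 37 = 414 (existing moment 3·224 + 1·105 + 1·721 + 5·159 + 7·582 + 8·634 = 11439) ⇒ y = (15318 − 11439) / 12 ≈ 323.25.

y ≈ 323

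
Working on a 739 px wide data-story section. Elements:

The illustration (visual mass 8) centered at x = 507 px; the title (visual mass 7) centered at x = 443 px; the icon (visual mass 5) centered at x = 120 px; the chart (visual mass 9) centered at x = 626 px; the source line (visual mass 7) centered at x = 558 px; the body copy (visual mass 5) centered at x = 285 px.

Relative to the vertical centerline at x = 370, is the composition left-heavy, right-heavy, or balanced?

right-heavy

Total weight = 8 + 7 + 5 + 9 + 7 + 5 = 41.
Σw·x = 18722; x̄ = 18722/41 ≈ 456.63.
456.6 vs midline 370 → right-heavy.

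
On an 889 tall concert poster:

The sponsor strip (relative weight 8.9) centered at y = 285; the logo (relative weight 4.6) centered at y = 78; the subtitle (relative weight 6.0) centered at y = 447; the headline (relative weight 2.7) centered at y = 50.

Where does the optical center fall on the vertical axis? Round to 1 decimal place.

y ≈ 257.3

Weights sum to 8.9 + 4.6 + 6.0 + 2.7 = 22.2.
y: (8.9·285 + 4.6·78 + 6.0·447 + 2.7·50) / 22.2 = 5712.3 / 22.2 ≈ 257.31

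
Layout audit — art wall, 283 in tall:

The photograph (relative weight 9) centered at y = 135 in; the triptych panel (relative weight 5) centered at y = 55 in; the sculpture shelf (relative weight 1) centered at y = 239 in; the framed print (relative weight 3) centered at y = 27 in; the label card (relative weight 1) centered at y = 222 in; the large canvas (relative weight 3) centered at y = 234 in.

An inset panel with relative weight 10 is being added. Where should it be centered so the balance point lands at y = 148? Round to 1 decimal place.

y ≈ 200.2

With the inset panel, Σw becomes 9 + 5 + 1 + 3 + 1 + 3 + 10 = 32.
Along y: (2734 + 10·y) / 32 = 148 (existing moment 9·135 + 5·55 + 1·239 + 3·27 + 1·222 + 3·234 = 2734) ⇒ y = (4736 − 2734) / 10 ≈ 200.20.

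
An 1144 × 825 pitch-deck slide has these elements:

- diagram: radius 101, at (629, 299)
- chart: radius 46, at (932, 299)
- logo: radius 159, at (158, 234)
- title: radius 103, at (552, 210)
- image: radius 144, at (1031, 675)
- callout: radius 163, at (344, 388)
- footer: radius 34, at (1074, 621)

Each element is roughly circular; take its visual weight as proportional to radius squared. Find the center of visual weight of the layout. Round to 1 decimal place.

r² weights: diagram 101² = 10201, chart 46² = 2116, logo 159² = 25281, title 103² = 10609, image 144² = 20736, callout 163² = 26569, footer 34² = 1156. Total = 96668.
Σw·x = 49999203; x̄ = 49999203/96668 ≈ 517.23.
y: moment 36849875 / weight 96668 ≈ 381.20

(517.2, 381.2)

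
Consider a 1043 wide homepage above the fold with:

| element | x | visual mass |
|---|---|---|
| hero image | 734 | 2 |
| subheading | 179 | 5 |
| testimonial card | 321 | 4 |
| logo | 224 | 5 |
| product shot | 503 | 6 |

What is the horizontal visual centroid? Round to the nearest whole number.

x ≈ 354

Σw = 2 + 5 + 4 + 5 + 6 = 22.
x-moment: 2·734 + 5·179 + 4·321 + 5·224 + 6·503 = 7785; centroid 7785/22 ≈ 353.86.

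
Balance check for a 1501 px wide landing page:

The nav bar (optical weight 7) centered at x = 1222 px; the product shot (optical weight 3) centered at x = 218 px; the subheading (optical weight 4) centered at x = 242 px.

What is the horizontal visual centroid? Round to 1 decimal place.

Σw = 7 + 3 + 4 = 14.
x-moment: 7·1222 + 3·218 + 4·242 = 10176; centroid 10176/14 ≈ 726.86.

x ≈ 726.9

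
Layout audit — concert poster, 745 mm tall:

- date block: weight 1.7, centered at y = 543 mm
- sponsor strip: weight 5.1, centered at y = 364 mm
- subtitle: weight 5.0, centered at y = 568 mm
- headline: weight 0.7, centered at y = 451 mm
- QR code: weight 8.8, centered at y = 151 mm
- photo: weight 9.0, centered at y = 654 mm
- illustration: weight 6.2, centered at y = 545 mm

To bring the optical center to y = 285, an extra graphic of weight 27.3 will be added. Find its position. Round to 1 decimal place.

With the extra graphic, Σw becomes 1.7 + 5.1 + 5.0 + 0.7 + 8.8 + 9.0 + 6.2 + 27.3 = 63.8.
y: target moment 63.8×285 = 18183.0; current 1.7·543 + 5.1·364 + 5.0·568 + 0.7·451 + 8.8·151 + 9.0·654 + 6.2·545 = 16529.0; the extra graphic supplies 1654.0, so y = 1654.0/27.3 ≈ 60.59.

y ≈ 60.6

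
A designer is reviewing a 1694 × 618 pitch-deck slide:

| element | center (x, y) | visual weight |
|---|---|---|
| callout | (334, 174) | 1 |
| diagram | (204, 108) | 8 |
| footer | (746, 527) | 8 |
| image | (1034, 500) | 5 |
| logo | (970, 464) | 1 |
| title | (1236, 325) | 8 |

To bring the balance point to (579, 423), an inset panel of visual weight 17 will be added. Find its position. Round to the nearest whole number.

(225, 558)

New total weight: (1 + 8 + 8 + 5 + 1 + 8) + 17 = 48.
x: need Σw·x = 48·579 = 27792. Existing = 1·334 + 8·204 + 8·746 + 5·1034 + 1·970 + 8·1236 = 23962. Remainder 3830 / 17 ≈ 225.29.
y: need Σw·y = 48·423 = 20304. Existing = 1·174 + 8·108 + 8·527 + 5·500 + 1·464 + 8·325 = 10818. Remainder 9486 / 17 ≈ 558.00.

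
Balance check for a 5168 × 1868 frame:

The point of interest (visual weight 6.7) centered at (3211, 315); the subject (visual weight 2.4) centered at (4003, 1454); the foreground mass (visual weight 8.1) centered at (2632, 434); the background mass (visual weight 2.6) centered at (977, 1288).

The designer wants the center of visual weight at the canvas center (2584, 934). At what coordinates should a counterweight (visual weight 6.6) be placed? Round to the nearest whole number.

After adding the counterweight, total weight = 6.7 + 2.4 + 8.1 + 2.6 + 6.6 = 26.4.
Along x: (54980.3 + 6.6·x) / 26.4 = 2584 (existing moment 6.7·3211 + 2.4·4003 + 8.1·2632 + 2.6·977 = 54980.3) ⇒ x = (68217.6 − 54980.3) / 6.6 ≈ 2005.65.
Along y: (12464.3 + 6.6·y) / 26.4 = 934 (existing moment 6.7·315 + 2.4·1454 + 8.1·434 + 2.6·1288 = 12464.3) ⇒ y = (24657.6 − 12464.3) / 6.6 ≈ 1847.47.

(2006, 1847)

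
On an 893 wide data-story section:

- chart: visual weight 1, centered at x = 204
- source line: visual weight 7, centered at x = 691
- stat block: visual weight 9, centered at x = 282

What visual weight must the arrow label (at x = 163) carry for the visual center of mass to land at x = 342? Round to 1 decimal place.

Known weights sum to 1 + 7 + 9 = 17; their moment is 1·204 + 7·691 + 9·282 = 7579.
Balance at x = 342 requires (7579 + w·163) / (17 + w) = 342.
Solving: w = (342·17 − 7579) / (163 − 342) = -1765 / -179 ≈ 9.86.

w ≈ 9.9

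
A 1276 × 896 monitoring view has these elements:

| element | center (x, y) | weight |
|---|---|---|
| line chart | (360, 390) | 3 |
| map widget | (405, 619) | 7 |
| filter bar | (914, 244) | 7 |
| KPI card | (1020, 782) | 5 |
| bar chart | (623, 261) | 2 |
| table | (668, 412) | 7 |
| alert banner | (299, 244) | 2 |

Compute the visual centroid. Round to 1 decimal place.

Weights sum to 3 + 7 + 7 + 5 + 2 + 7 + 2 = 33.
Σw·x = 21933; x̄ = 21933/33 ≈ 664.64.
Σw·y = 15015; ȳ = 15015/33 ≈ 455.00.

(664.6, 455.0)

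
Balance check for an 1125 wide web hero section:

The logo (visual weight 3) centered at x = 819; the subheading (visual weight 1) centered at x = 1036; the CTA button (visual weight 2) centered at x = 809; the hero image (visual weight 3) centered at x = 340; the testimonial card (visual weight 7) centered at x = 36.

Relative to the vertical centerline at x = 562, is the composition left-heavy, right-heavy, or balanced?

left-heavy

Weights sum to 3 + 1 + 2 + 3 + 7 = 16.
x-moment: 3·819 + 1·1036 + 2·809 + 3·340 + 7·36 = 6383; centroid 6383/16 ≈ 398.94.
398.9 vs midline 562 → left-heavy.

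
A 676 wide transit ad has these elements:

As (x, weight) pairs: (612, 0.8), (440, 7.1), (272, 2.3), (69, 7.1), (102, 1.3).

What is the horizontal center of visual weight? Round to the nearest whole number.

Total weight = 0.8 + 7.1 + 2.3 + 7.1 + 1.3 = 18.6.
x: (0.8·612 + 7.1·440 + 2.3·272 + 7.1·69 + 1.3·102) / 18.6 = 4861.7 / 18.6 ≈ 261.38

x ≈ 261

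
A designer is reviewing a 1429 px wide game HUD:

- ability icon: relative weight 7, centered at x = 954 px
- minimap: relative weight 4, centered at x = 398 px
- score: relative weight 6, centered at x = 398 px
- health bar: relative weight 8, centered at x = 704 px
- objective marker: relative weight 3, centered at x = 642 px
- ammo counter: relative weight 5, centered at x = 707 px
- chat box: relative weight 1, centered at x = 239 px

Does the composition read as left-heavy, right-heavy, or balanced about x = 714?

Weights sum to 7 + 4 + 6 + 8 + 3 + 5 + 1 = 34.
x: moment 21990 / weight 34 ≈ 646.76
Since 646.8 is left of 714, the composition reads left-heavy.

left-heavy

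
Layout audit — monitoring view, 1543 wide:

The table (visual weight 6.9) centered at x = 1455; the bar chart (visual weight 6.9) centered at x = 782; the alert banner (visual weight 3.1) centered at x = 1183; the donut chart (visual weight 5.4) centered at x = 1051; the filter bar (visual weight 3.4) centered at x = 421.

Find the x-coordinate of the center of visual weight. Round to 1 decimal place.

Total weight = 6.9 + 6.9 + 3.1 + 5.4 + 3.4 = 25.7.
x-moment: 6.9·1455 + 6.9·782 + 3.1·1183 + 5.4·1051 + 3.4·421 = 26209.4; centroid 26209.4/25.7 ≈ 1019.82.

x ≈ 1019.8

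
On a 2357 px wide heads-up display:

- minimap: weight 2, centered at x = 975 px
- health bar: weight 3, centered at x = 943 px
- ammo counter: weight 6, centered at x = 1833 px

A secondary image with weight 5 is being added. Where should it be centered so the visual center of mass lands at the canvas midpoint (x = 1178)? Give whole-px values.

After adding the secondary image, total weight = 2 + 3 + 6 + 5 = 16.
x: target moment 16×1178 = 18848; current 2·975 + 3·943 + 6·1833 = 15777; the secondary image supplies 3071, so x = 3071/5 ≈ 614.20.

x ≈ 614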